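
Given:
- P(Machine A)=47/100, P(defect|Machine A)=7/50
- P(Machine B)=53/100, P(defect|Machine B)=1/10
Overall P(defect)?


P(B) = Σ P(B|Aᵢ)×P(Aᵢ)
  7/50×47/100 = 329/5000
  1/10×53/100 = 53/1000
Sum = 297/2500

P(defect) = 297/2500 ≈ 11.88%


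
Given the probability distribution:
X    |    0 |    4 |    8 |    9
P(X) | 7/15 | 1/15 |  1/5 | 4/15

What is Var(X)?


E[X] = 64/15
E[X²] = 532/15
Var(X) = E[X²] - (E[X])² = 532/15 - 4096/225 = 3884/225

Var(X) = 3884/225 ≈ 17.2622


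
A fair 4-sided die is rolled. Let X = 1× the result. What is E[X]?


E[die] = (1+4)/2 = 5/2
E[X] = 1 × 5/2 = 5/2

E[X] = 5/2


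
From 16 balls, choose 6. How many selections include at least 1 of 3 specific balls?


Complement: C(16,6) - C(13,6) = 8008 - 1716 = 6292

6292


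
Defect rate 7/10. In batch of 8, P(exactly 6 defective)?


Binomial: P(X=6) = C(8,6)×p^6×(1-p)^2
= 28 × 117649/1000000 × 9/100 = 7411887/25000000

P(X=6) = 7411887/25000000 ≈ 29.65%


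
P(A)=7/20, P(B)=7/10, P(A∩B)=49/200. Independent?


P(A)×P(B) = 49/200
P(A∩B) = 49/200
Equal ✓ → Independent

Yes, independent


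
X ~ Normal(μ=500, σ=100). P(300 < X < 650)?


z₁=(300-500)/100=-2.0, z₂=(650-500)/100=1.5
P = Φ(1.5) - Φ(-2.0) = 0.933193 - 0.022750 = 0.910443 ≈ 0.9104

P(300 < X < 650) ≈ 0.9104


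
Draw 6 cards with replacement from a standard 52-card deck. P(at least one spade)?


P(not a spade) = 39/52 = 3/4
P(none in 6 draws) = (3/4)^6 = 729/4096
P(≥1 spade) = 1 - 729/4096 = 3367/4096

P = 3367/4096 ≈ 82.20%


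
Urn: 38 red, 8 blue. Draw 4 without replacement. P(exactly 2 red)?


Hypergeometric: C(38,2)×C(8,2)/C(46,4)
= 703×28/163185 = 19684/163185

P(X=2) = 19684/163185 ≈ 12.06%


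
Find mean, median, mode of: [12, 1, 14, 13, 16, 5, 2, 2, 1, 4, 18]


Sorted: [1, 1, 2, 2, 4, 5, 12, 13, 14, 16, 18]
Mean = 88/11 = 8
Median = 5
Freq: {12: 1, 1: 2, 14: 1, 13: 1, 16: 1, 5: 1, 2: 2, 4: 1, 18: 1}
Mode: [1, 2]

Mean=8, Median=5, Mode=[1, 2]


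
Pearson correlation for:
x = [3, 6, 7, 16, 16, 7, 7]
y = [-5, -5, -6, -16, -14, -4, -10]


n=7, Σx=62, Σy=-60, Σxy=-665, Σx²=704, Σy²=654
r = (7×(-665) - 62×(-60))/√((7×704 - 62²)(7×654 - (-60)²))
= -935/√(1084×978) = -935/√1060152 ≈ -935/1029.6368 ≈ -0.9081

r ≈ -0.9081


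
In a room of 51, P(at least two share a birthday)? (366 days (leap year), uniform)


P(all different) = Π(366-i)/366 for i=0..50
= 0.025839
P(match) = 1 - 0.025839 = 0.974161

P ≈ 0.9742 ≈ 97.42%


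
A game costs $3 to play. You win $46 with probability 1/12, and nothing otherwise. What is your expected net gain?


E[gain] = (46-3)×1/12 + (-3)×11/12
= 43/12 - 11/4 = 5/6

Expected net gain = $5/6 ≈ $0.83


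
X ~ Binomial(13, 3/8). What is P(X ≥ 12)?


P(X ≥ 12) = Σ P(X=i) for i=12..13
P(X=12) = 34543665/549755813888
P(X=13) = 1594323/549755813888
Sum = 9034497/137438953472

P(X ≥ 12) = 9034497/137438953472 ≈ 0.01%


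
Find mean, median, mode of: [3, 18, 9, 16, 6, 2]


Sorted: [2, 3, 6, 9, 16, 18]
Mean = 54/6 = 9
Median = 15/2
Freq: {3: 1, 18: 1, 9: 1, 16: 1, 6: 1, 2: 1}
Mode: No mode

Mean=9, Median=15/2, Mode=No mode


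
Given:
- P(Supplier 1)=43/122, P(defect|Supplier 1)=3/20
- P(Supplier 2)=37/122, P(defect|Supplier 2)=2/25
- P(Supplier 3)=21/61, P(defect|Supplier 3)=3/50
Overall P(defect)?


P(B) = Σ P(B|Aᵢ)×P(Aᵢ)
  3/20×43/122 = 129/2440
  2/25×37/122 = 37/1525
  3/50×21/61 = 63/3050
Sum = 1193/12200

P(defect) = 1193/12200 ≈ 9.78%


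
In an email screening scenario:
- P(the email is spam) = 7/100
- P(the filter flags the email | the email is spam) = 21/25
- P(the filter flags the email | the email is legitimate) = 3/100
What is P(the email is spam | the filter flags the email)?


Using Bayes' theorem:
P(A|B) = P(B|A)·P(A) / P(B)

P(the filter flags the email) = 21/25 × 7/100 + 3/100 × 93/100
= 147/2500 + 279/10000 = 867/10000

P(the email is spam|the filter flags the email) = (147/2500) / (867/10000) = 196/289

P(the email is spam|the filter flags the email) = 196/289 ≈ 67.82%


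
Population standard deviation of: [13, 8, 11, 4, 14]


Mean = 50/5 = 10
  (13-10)²=9
  (8-10)²=4
  (11-10)²=1
  (4-10)²=36
  (14-10)²=16
Σ(x-μ)² = 66
σ² = 66/5

σ = √(66/5) ≈ 3.6332


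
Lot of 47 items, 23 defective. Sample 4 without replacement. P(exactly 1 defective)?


Hypergeometric: C(23,1)×C(24,3)/C(47,4)
= 23×2024/178365 = 184/705

P(X=1) = 184/705 ≈ 26.10%


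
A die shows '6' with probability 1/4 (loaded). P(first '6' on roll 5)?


Geometric: P(X=5) = (1-p)^(k-1)×p = (3/4)^4×1/4 = 81/1024

P(X=5) = 81/1024 ≈ 7.91%


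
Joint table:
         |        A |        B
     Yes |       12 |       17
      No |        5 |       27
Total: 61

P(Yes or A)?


P(Yes∨A) = P(Yes) + P(A) - P(Yes∧A)
= (29 + 17 - 12)/61 = 34/61

P = 34/61 ≈ 55.74%


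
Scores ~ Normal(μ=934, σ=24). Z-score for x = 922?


z = (x - μ)/σ = (922 - 934)/24 = -0.5

z = -0.5


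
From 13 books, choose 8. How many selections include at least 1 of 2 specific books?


Complement: C(13,8) - C(11,8) = 1287 - 165 = 1122

1122


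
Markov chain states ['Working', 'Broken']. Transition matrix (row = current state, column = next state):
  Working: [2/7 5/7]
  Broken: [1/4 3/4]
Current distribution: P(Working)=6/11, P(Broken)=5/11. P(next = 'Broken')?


P(next=Broken) = Σᵢ P(now=i)×P(i→Broken)
= 6/11×5/7 + 5/11×3/4
= 30/77 + 15/44 = 225/308

P = 225/308 ≈ 0.7305


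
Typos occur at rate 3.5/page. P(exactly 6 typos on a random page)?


Poisson(λ=3.5): P(X=6) = e^(-λ)×λ^k/k!
= e^(-3.5) × 3.5^6 / 6!
≈ 0.03019738342 × 1838.265625 / 720 ≈ 0.077098

P(X=6) ≈ 0.077098 ≈ 7.71%


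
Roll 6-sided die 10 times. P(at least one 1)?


P(no 1)^10 = (5/6)^10 = 9765625/60466176
P(≥1) = 1 - 9765625/60466176 = 50700551/60466176

P = 50700551/60466176 ≈ 83.85%


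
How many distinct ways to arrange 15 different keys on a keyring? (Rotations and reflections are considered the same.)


Free circular arrangements: rotations and reflections both identified.
(n-1)!/2 = 14!/2 = 87178291200/2 = 43589145600

43589145600


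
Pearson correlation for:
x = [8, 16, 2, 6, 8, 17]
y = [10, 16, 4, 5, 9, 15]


n=6, Σx=57, Σy=59, Σxy=701, Σx²=713, Σy²=703
r = (6×701 - 57×59)/√((6×713 - 57²)(6×703 - 59²))
= 843/√(1029×737) = 843/√758373 ≈ 843/870.8461 ≈ 0.9680

r ≈ 0.9680


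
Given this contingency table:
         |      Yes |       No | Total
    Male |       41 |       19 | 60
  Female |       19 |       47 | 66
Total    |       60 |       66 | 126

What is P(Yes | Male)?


P(Yes | Male) = 41/(41+19) = 41/60

P(Yes|Male) = 41/60 ≈ 68.33%


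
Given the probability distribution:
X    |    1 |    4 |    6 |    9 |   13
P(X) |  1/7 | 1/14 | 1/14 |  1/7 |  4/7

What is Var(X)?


E[X] = 67/7
E[X²] = 112
Var(X) = E[X²] - (E[X])² = 112 - 4489/49 = 999/49

Var(X) = 999/49 ≈ 20.3878


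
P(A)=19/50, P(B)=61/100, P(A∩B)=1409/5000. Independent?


P(A)×P(B) = 1159/5000
P(A∩B) = 1409/5000
Not equal → NOT independent

No, not independent


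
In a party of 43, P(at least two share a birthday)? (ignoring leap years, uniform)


P(all different) = Π(365-i)/365 for i=0..42
= 0.076077
P(match) = 1 - 0.076077 = 0.923923

P ≈ 0.9239 ≈ 92.39%


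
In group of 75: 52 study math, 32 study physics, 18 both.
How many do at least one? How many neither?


|A∪B| = 52+32-18 = 66
Neither = 75-66 = 9

At least one: 66; Neither: 9


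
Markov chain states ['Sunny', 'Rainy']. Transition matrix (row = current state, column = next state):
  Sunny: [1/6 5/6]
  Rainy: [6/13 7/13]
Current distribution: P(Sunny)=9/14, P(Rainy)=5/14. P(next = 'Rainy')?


P(next=Rainy) = Σᵢ P(now=i)×P(i→Rainy)
= 9/14×5/6 + 5/14×7/13
= 15/28 + 5/26 = 265/364

P = 265/364 ≈ 0.7280


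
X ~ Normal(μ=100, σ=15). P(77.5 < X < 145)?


z₁=(77.5-100)/15=-1.5, z₂=(145-100)/15=3.0
P = Φ(3.0) - Φ(-1.5) = 0.998650 - 0.066807 = 0.931843 ≈ 0.9318

P(77.5 < X < 145) ≈ 0.9318


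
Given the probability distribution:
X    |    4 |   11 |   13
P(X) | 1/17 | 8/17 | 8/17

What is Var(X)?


E[X] = 196/17
E[X²] = 2336/17
Var(X) = E[X²] - (E[X])² = 2336/17 - 38416/289 = 1296/289

Var(X) = 1296/289 ≈ 4.4844


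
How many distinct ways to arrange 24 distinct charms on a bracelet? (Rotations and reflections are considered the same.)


Free circular arrangements: rotations and reflections both identified.
(n-1)!/2 = 23!/2 = 25852016738884976640000/2 = 12926008369442488320000

12926008369442488320000


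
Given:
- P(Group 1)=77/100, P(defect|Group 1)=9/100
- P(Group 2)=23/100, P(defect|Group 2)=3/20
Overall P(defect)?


P(B) = Σ P(B|Aᵢ)×P(Aᵢ)
  9/100×77/100 = 693/10000
  3/20×23/100 = 69/2000
Sum = 519/5000

P(defect) = 519/5000 ≈ 10.38%


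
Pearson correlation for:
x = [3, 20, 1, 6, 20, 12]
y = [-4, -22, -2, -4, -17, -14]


n=6, Σx=62, Σy=-63, Σxy=-986, Σx²=990, Σy²=1005
r = (6×(-986) - 62×(-63))/√((6×990 - 62²)(6×1005 - (-63)²))
= -2010/√(2096×2061) = -2010/√4319856 ≈ -2010/2078.4263 ≈ -0.9671

r ≈ -0.9671


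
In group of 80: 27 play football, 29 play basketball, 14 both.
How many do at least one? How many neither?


|A∪B| = 27+29-14 = 42
Neither = 80-42 = 38

At least one: 42; Neither: 38


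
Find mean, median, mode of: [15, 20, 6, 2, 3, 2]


Sorted: [2, 2, 3, 6, 15, 20]
Mean = 48/6 = 8
Median = 9/2
Freq: {15: 1, 20: 1, 6: 1, 2: 2, 3: 1}
Mode: [2]

Mean=8, Median=9/2, Mode=2


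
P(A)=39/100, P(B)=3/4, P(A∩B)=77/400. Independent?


P(A)×P(B) = 117/400
P(A∩B) = 77/400
Not equal → NOT independent

No, not independent


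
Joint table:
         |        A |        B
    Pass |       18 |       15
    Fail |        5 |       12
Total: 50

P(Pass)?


P(Pass) = (18+15)/50 = 33/50

P(Pass) = 33/50 ≈ 66.00%


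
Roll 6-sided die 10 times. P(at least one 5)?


P(no 5)^10 = (5/6)^10 = 9765625/60466176
P(≥1) = 1 - 9765625/60466176 = 50700551/60466176

P = 50700551/60466176 ≈ 83.85%


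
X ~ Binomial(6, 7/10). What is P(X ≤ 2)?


P(X ≤ 2) = Σ P(X=i) for i=0..2
P(X=0) = 729/1000000
P(X=1) = 5103/500000
P(X=2) = 11907/200000
Sum = 7047/100000

P(X ≤ 2) = 7047/100000 ≈ 7.05%


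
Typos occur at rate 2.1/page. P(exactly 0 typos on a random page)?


Poisson(λ=2.1): P(X=0) = e^(-λ)×λ^k/k!
= e^(-2.1) × 2.1^0 / 0!
≈ 0.1224564283 × 1 / 1 ≈ 0.122456

P(X=0) ≈ 0.122456 ≈ 12.25%


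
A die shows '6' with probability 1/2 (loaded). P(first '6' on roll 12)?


Geometric: P(X=12) = (1-p)^(k-1)×p = (1/2)^11×1/2 = 1/4096

P(X=12) = 1/4096 ≈ 0.02%


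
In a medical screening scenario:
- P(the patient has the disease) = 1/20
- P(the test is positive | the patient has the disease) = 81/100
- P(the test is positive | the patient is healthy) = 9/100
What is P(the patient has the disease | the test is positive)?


Using Bayes' theorem:
P(A|B) = P(B|A)·P(A) / P(B)

P(the test is positive) = 81/100 × 1/20 + 9/100 × 19/20
= 81/2000 + 171/2000 = 63/500

P(the patient has the disease|the test is positive) = (81/2000) / (63/500) = 9/28

P(the patient has the disease|the test is positive) = 9/28 ≈ 32.14%


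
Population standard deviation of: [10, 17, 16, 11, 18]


Mean = 72/5
  (10-72/5)²=484/25
  (17-72/5)²=169/25
  (16-72/5)²=64/25
  (11-72/5)²=289/25
  (18-72/5)²=324/25
Σ(x-μ)² = 266/5
σ² = (266/5)/5 = 266/25

σ = √(266/25) ≈ 3.2619


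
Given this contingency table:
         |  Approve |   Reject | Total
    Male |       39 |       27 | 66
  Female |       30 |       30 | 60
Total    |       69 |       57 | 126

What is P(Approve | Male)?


P(Approve | Male) = 39/(39+27) = 39/66 = 13/22

P(Approve|Male) = 13/22 ≈ 59.09%


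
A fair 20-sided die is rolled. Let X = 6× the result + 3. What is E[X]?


E[die] = (1+20)/2 = 21/2
E[X] = 6×21/2 + 3 = 66

E[X] = 66


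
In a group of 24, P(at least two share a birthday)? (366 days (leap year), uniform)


P(all different) = Π(366-i)/366 for i=0..23
= 0.462654
P(match) = 1 - 0.462654 = 0.537346

P ≈ 0.5373 ≈ 53.73%


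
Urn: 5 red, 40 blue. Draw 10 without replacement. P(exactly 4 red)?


Hypergeometric: C(5,4)×C(40,6)/C(45,10)
= 5×3838380/3190187286 = 350/58179

P(X=4) = 350/58179 ≈ 0.60%


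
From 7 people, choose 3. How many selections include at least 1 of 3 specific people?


Complement: C(7,3) - C(4,3) = 35 - 4 = 31

31


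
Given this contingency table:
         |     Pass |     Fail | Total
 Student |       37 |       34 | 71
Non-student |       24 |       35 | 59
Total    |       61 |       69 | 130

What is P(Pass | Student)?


P(Pass | Student) = 37/(37+34) = 37/71

P(Pass|Student) = 37/71 ≈ 52.11%


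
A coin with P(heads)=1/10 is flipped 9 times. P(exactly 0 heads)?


Binomial: P(X=0) = C(9,0)×p^0×(1-p)^9
= 1 × 1 × 387420489/1000000000 = 387420489/1000000000

P(X=0) = 387420489/1000000000 ≈ 38.74%


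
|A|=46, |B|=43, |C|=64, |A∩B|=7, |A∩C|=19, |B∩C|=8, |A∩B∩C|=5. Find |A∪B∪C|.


|A∪B∪C| = 46+43+64-7-19-8+5 = 124

|A∪B∪C| = 124


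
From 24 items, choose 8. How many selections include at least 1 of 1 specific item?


Complement: C(24,8) - C(23,8) = 735471 - 490314 = 245157

245157


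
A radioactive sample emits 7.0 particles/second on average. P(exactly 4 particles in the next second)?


Poisson(λ=7.0): P(X=4) = e^(-λ)×λ^k/k!
= e^(-7.0) × 7.0^4 / 4!
≈ 0.0009118819656 × 2401 / 24 ≈ 0.091226

P(X=4) ≈ 0.091226 ≈ 9.12%


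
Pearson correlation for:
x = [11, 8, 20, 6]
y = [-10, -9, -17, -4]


n=4, Σx=45, Σy=-40, Σxy=-546, Σx²=621, Σy²=486
r = (4×(-546) - 45×(-40))/√((4×621 - 45²)(4×486 - (-40)²))
= -384/√(459×344) = -384/√157896 ≈ -384/397.3613 ≈ -0.9664

r ≈ -0.9664


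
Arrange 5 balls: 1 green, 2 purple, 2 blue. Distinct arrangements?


5!/(1!×2!×2!) = 30

30


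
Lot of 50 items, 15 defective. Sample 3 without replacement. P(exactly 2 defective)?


Hypergeometric: C(15,2)×C(35,1)/C(50,3)
= 105×35/19600 = 3/16

P(X=2) = 3/16 ≈ 18.75%


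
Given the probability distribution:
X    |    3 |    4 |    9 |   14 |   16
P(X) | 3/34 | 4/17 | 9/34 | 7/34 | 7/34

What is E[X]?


E[X] = Σ x·P(X=x)
= (3)×(3/34) + (4)×(4/17) + (9)×(9/34) + (14)×(7/34) + (16)×(7/34)
= 166/17

E[X] = 166/17


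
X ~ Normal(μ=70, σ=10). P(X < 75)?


z = (75-70)/10 = 0.5
P(Z < 0.5) = 0.6915

P(X < 75) ≈ 0.6915


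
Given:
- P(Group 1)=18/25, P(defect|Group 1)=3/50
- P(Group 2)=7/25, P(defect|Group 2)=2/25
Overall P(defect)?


P(B) = Σ P(B|Aᵢ)×P(Aᵢ)
  3/50×18/25 = 27/625
  2/25×7/25 = 14/625
Sum = 41/625

P(defect) = 41/625 ≈ 6.56%


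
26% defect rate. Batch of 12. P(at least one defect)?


P(all good) = (37/50)^12 = 6582952005840035281/244140625000000000000
P(≥1 defect) = 237557672994159964719/244140625000000000000

P = 237557672994159964719/244140625000000000000 ≈ 97.30%


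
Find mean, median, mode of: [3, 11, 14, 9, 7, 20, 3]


Sorted: [3, 3, 7, 9, 11, 14, 20]
Mean = 67/7
Median = 9
Freq: {3: 2, 11: 1, 14: 1, 9: 1, 7: 1, 20: 1}
Mode: [3]

Mean=67/7, Median=9, Mode=3


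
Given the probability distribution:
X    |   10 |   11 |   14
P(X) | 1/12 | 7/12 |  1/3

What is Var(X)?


E[X] = 143/12
E[X²] = 577/4
Var(X) = E[X²] - (E[X])² = 577/4 - 20449/144 = 323/144

Var(X) = 323/144 ≈ 2.2431


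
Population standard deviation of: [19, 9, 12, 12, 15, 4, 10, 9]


Mean = 90/8 = 45/4
  (19-45/4)²=961/16
  (9-45/4)²=81/16
  (12-45/4)²=9/16
  (12-45/4)²=9/16
  (15-45/4)²=225/16
  (4-45/4)²=841/16
  (10-45/4)²=25/16
  (9-45/4)²=81/16
Σ(x-μ)² = 279/2
σ² = (279/2)/8 = 279/16

σ = √(279/16) ≈ 4.1758


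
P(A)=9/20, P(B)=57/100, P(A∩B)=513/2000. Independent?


P(A)×P(B) = 513/2000
P(A∩B) = 513/2000
Equal ✓ → Independent

Yes, independent


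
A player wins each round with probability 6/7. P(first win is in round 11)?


Geometric: P(X=11) = (1-p)^(k-1)×p = (1/7)^10×6/7 = 6/1977326743

P(X=11) = 6/1977326743 ≈ 0.00%


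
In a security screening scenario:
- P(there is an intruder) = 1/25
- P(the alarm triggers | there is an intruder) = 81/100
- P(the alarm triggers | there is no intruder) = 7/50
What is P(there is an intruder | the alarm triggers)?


Using Bayes' theorem:
P(A|B) = P(B|A)·P(A) / P(B)

P(the alarm triggers) = 81/100 × 1/25 + 7/50 × 24/25
= 81/2500 + 84/625 = 417/2500

P(there is an intruder|the alarm triggers) = (81/2500) / (417/2500) = 27/139

P(there is an intruder|the alarm triggers) = 27/139 ≈ 19.42%


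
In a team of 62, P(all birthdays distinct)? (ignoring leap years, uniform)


P(all different) = Π(365-i)/365 for i=0..61
= (365/365)×(364/365)×...×(304/365)
= 0.004090

P ≈ 0.0041 ≈ 0.41%


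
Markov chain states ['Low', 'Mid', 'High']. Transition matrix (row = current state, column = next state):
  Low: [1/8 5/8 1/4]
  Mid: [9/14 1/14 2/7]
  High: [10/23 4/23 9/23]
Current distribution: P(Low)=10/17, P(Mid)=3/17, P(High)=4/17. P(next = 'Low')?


P(next=Low) = Σᵢ P(now=i)×P(i→Low)
= 10/17×1/8 + 3/17×9/14 + 4/17×10/23
= 5/68 + 27/238 + 40/391 = 3167/10948

P = 3167/10948 ≈ 0.2893


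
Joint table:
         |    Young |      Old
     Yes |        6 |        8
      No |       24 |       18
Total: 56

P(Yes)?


P(Yes) = (6+8)/56 = 14/56 = 1/4

P(Yes) = 1/4 ≈ 25.00%


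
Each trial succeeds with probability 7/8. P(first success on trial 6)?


Geometric: P(X=6) = (1-p)^(k-1)×p = (1/8)^5×7/8 = 7/262144

P(X=6) = 7/262144 ≈ 0.00%


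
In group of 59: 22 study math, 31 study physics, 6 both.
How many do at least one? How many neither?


|A∪B| = 22+31-6 = 47
Neither = 59-47 = 12

At least one: 47; Neither: 12


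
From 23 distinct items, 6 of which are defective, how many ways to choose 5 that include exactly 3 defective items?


Choose 3 of the 6 defective items and 2 of the other 17 items:
C(6,3)×C(17,2) = 20×136 = 2720

2720


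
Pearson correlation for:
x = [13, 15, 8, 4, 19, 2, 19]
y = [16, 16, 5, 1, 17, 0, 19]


n=7, Σx=80, Σy=74, Σxy=1176, Σx²=1200, Σy²=1188
r = (7×1176 - 80×74)/√((7×1200 - 80²)(7×1188 - 74²))
= 2312/√(2000×2840) = 2312/√5680000 ≈ 2312/2383.2751 ≈ 0.9701

r ≈ 0.9701


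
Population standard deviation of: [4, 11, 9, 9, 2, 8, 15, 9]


Mean = 67/8
  (4-67/8)²=1225/64
  (11-67/8)²=441/64
  (9-67/8)²=25/64
  (9-67/8)²=25/64
  (2-67/8)²=2601/64
  (8-67/8)²=9/64
  (15-67/8)²=2809/64
  (9-67/8)²=25/64
Σ(x-μ)² = 895/8
σ² = (895/8)/8 = 895/64

σ = √(895/64) ≈ 3.7396


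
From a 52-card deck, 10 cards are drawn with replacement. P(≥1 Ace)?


P(not a Ace) = 48/52 = 12/13
P(none in 10 draws) = (12/13)^10 = 61917364224/137858491849
P(≥1 Ace) = 1 - 61917364224/137858491849 = 75941127625/137858491849

P = 75941127625/137858491849 ≈ 55.09%


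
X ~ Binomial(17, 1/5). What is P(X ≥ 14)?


P(X ≥ 14) = Σ P(X=i) for i=14..17
P(X=14) = 8704/152587890625
P(X=15) = 2176/762939453125
P(X=16) = 68/762939453125
P(X=17) = 1/762939453125
Sum = 9153/152587890625

P(X ≥ 14) = 9153/152587890625 ≈ 0.00%


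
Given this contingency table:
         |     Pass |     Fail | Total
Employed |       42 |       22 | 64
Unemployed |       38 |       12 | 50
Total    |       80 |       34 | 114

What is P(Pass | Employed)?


P(Pass | Employed) = 42/(42+22) = 42/64 = 21/32

P(Pass|Employed) = 21/32 ≈ 65.62%


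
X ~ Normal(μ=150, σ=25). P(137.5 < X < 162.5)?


z₁=(137.5-150)/25=-0.5, z₂=(162.5-150)/25=0.5
P = Φ(0.5) - Φ(-0.5) = 0.691462 - 0.308538 = 0.382924 ≈ 0.3829

P(137.5 < X < 162.5) ≈ 0.3829


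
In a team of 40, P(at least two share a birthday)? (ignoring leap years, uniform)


P(all different) = Π(365-i)/365 for i=0..39
= 0.108768
P(match) = 1 - 0.108768 = 0.891232

P ≈ 0.8912 ≈ 89.12%


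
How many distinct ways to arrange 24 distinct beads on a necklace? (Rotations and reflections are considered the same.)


Free circular arrangements: rotations and reflections both identified.
(n-1)!/2 = 23!/2 = 25852016738884976640000/2 = 12926008369442488320000

12926008369442488320000


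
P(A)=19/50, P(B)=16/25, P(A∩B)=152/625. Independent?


P(A)×P(B) = 152/625
P(A∩B) = 152/625
Equal ✓ → Independent

Yes, independent


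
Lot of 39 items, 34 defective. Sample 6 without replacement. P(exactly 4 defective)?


Hypergeometric: C(34,4)×C(5,2)/C(39,6)
= 46376×10/3262623 = 27280/191919

P(X=4) = 27280/191919 ≈ 14.21%


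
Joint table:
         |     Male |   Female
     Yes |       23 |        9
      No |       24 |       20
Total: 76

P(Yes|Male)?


P(Yes|Male) = 23/(23+24) = 23/47

P = 23/47 ≈ 48.94%


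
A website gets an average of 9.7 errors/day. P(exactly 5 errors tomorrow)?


Poisson(λ=9.7): P(X=5) = e^(-λ)×λ^k/k!
= e^(-9.7) × 9.7^5 / 5!
≈ 6.128349505e-05 × 85873.40257 / 120 ≈ 0.043855

P(X=5) ≈ 0.043855 ≈ 4.39%


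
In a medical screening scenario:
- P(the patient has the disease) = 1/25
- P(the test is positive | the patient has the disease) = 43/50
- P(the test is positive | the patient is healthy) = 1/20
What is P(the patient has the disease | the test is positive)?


Using Bayes' theorem:
P(A|B) = P(B|A)·P(A) / P(B)

P(the test is positive) = 43/50 × 1/25 + 1/20 × 24/25
= 43/1250 + 6/125 = 103/1250

P(the patient has the disease|the test is positive) = (43/1250) / (103/1250) = 43/103

P(the patient has the disease|the test is positive) = 43/103 ≈ 41.75%


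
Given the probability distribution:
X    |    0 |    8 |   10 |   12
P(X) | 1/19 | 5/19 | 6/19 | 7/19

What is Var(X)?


E[X] = 184/19
E[X²] = 1928/19
Var(X) = E[X²] - (E[X])² = 1928/19 - 33856/361 = 2776/361

Var(X) = 2776/361 ≈ 7.6898


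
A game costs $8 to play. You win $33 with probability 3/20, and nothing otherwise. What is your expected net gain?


E[gain] = (33-8)×3/20 + (-8)×17/20
= 15/4 - 34/5 = -61/20

Expected net gain = $-61/20 ≈ $-3.05


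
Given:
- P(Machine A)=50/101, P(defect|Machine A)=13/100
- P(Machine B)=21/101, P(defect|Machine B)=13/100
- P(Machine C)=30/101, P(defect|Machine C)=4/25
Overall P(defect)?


P(B) = Σ P(B|Aᵢ)×P(Aᵢ)
  13/100×50/101 = 13/202
  13/100×21/101 = 273/10100
  4/25×30/101 = 24/505
Sum = 1403/10100

P(defect) = 1403/10100 ≈ 13.89%


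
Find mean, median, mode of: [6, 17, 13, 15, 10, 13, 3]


Sorted: [3, 6, 10, 13, 13, 15, 17]
Mean = 77/7 = 11
Median = 13
Freq: {6: 1, 17: 1, 13: 2, 15: 1, 10: 1, 3: 1}
Mode: [13]

Mean=11, Median=13, Mode=13


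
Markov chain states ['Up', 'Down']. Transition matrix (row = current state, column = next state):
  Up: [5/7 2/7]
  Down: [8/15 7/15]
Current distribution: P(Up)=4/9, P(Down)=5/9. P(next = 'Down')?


P(next=Down) = Σᵢ P(now=i)×P(i→Down)
= 4/9×2/7 + 5/9×7/15
= 8/63 + 7/27 = 73/189

P = 73/189 ≈ 0.3862


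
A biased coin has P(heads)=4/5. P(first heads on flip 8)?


Geometric: P(X=8) = (1-p)^(k-1)×p = (1/5)^7×4/5 = 4/390625

P(X=8) = 4/390625 ≈ 0.00%


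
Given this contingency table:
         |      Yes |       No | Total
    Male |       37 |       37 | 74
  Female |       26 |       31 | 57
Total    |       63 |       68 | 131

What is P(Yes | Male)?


P(Yes | Male) = 37/(37+37) = 37/74 = 1/2

P(Yes|Male) = 1/2 ≈ 50.00%


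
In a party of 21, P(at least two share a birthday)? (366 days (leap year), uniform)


P(all different) = Π(366-i)/366 for i=0..20
= 0.557221
P(match) = 1 - 0.557221 = 0.442779

P ≈ 0.4428 ≈ 44.28%


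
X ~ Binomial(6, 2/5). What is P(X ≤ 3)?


P(X ≤ 3) = Σ P(X=i) for i=0..3
P(X=0) = 729/15625
P(X=1) = 2916/15625
P(X=2) = 972/3125
P(X=3) = 864/3125
Sum = 513/625

P(X ≤ 3) = 513/625 ≈ 82.08%


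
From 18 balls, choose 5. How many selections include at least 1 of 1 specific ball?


Complement: C(18,5) - C(17,5) = 8568 - 6188 = 2380

2380


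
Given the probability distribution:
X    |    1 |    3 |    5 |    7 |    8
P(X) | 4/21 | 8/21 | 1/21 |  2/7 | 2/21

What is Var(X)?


E[X] = 13/3
E[X²] = 523/21
Var(X) = E[X²] - (E[X])² = 523/21 - 169/9 = 386/63

Var(X) = 386/63 ≈ 6.1270


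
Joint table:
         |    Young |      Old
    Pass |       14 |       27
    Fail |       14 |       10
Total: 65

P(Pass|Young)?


P(Pass|Young) = 14/(14+14) = 14/28 = 1/2

P = 1/2 ≈ 50.00%


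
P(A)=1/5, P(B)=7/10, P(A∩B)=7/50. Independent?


P(A)×P(B) = 7/50
P(A∩B) = 7/50
Equal ✓ → Independent

Yes, independent


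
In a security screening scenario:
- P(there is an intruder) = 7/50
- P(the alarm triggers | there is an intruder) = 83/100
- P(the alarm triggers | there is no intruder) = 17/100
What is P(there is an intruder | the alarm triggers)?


Using Bayes' theorem:
P(A|B) = P(B|A)·P(A) / P(B)

P(the alarm triggers) = 83/100 × 7/50 + 17/100 × 43/50
= 581/5000 + 731/5000 = 164/625

P(there is an intruder|the alarm triggers) = (581/5000) / (164/625) = 581/1312

P(there is an intruder|the alarm triggers) = 581/1312 ≈ 44.28%


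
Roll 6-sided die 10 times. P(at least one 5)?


P(no 5)^10 = (5/6)^10 = 9765625/60466176
P(≥1) = 1 - 9765625/60466176 = 50700551/60466176

P = 50700551/60466176 ≈ 83.85%


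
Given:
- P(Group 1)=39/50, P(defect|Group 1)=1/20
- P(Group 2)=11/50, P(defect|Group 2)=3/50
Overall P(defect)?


P(B) = Σ P(B|Aᵢ)×P(Aᵢ)
  1/20×39/50 = 39/1000
  3/50×11/50 = 33/2500
Sum = 261/5000

P(defect) = 261/5000 ≈ 5.22%


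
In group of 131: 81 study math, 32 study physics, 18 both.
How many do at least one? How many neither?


|A∪B| = 81+32-18 = 95
Neither = 131-95 = 36

At least one: 95; Neither: 36


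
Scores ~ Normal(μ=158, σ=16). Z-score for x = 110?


z = (x - μ)/σ = (110 - 158)/16 = -3.0

z = -3.0


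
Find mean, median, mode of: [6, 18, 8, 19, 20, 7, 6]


Sorted: [6, 6, 7, 8, 18, 19, 20]
Mean = 84/7 = 12
Median = 8
Freq: {6: 2, 18: 1, 8: 1, 19: 1, 20: 1, 7: 1}
Mode: [6]

Mean=12, Median=8, Mode=6


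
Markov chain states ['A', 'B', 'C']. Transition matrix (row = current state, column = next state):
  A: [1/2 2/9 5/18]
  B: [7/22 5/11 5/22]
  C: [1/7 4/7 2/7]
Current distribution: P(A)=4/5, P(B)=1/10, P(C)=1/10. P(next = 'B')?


P(next=B) = Σᵢ P(now=i)×P(i→B)
= 4/5×2/9 + 1/10×5/11 + 1/10×4/7
= 8/45 + 1/22 + 2/35 = 1943/6930

P = 1943/6930 ≈ 0.2804


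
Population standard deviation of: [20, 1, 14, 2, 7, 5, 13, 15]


Mean = 77/8
  (20-77/8)²=6889/64
  (1-77/8)²=4761/64
  (14-77/8)²=1225/64
  (2-77/8)²=3721/64
  (7-77/8)²=441/64
  (5-77/8)²=1369/64
  (13-77/8)²=729/64
  (15-77/8)²=1849/64
Σ(x-μ)² = 2623/8
σ² = (2623/8)/8 = 2623/64

σ = √(2623/64) ≈ 6.4019


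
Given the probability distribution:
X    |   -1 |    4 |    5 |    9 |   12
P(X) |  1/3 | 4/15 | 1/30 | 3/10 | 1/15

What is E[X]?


E[X] = Σ x·P(X=x)
= (-1)×(1/3) + (4)×(4/15) + (5)×(1/30) + (9)×(3/10) + (12)×(1/15)
= 22/5

E[X] = 22/5


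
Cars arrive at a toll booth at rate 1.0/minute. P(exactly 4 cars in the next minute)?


Poisson(λ=1.0): P(X=4) = e^(-λ)×λ^k/k!
= e^(-1.0) × 1.0^4 / 4!
≈ 0.3678794412 × 1 / 24 ≈ 0.015328

P(X=4) ≈ 0.015328 ≈ 1.53%


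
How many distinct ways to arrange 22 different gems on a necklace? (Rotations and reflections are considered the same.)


Free circular arrangements: rotations and reflections both identified.
(n-1)!/2 = 21!/2 = 51090942171709440000/2 = 25545471085854720000

25545471085854720000


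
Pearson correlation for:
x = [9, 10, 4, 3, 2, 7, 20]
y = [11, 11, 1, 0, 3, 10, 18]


n=7, Σx=55, Σy=54, Σxy=649, Σx²=659, Σy²=676
r = (7×649 - 55×54)/√((7×659 - 55²)(7×676 - 54²))
= 1573/√(1588×1816) = 1573/√2883808 ≈ 1573/1698.1778 ≈ 0.9263

r ≈ 0.9263


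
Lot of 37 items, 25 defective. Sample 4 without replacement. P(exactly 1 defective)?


Hypergeometric: C(25,1)×C(12,3)/C(37,4)
= 25×220/66045 = 1100/13209

P(X=1) = 1100/13209 ≈ 8.33%


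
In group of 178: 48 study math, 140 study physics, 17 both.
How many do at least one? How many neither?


|A∪B| = 48+140-17 = 171
Neither = 178-171 = 7

At least one: 171; Neither: 7


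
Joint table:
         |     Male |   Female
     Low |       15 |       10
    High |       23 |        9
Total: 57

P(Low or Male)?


P(Low∨Male) = P(Low) + P(Male) - P(Low∧Male)
= (25 + 38 - 15)/57 = 48/57 = 16/19

P = 16/19 ≈ 84.21%


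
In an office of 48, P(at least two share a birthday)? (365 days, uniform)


P(all different) = Π(365-i)/365 for i=0..47
= 0.039402
P(match) = 1 - 0.039402 = 0.960598

P ≈ 0.9606 ≈ 96.06%


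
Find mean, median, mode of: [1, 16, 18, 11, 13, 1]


Sorted: [1, 1, 11, 13, 16, 18]
Mean = 60/6 = 10
Median = 12
Freq: {1: 2, 16: 1, 18: 1, 11: 1, 13: 1}
Mode: [1]

Mean=10, Median=12, Mode=1


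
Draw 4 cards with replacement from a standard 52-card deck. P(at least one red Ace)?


P(not a red Ace) = 50/52 = 25/26
P(none in 4 draws) = (25/26)^4 = 390625/456976
P(≥1 red Ace) = 1 - 390625/456976 = 66351/456976

P = 66351/456976 ≈ 14.52%


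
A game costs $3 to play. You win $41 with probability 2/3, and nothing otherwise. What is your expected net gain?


E[gain] = (41-3)×2/3 + (-3)×1/3
= 76/3 - 1 = 73/3

Expected net gain = $73/3 ≈ $24.33


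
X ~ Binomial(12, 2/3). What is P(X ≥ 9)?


P(X ≥ 9) = Σ P(X=i) for i=9..12
P(X=9) = 112640/531441
P(X=10) = 22528/177147
P(X=11) = 8192/177147
P(X=12) = 4096/531441
Sum = 69632/177147

P(X ≥ 9) = 69632/177147 ≈ 39.31%


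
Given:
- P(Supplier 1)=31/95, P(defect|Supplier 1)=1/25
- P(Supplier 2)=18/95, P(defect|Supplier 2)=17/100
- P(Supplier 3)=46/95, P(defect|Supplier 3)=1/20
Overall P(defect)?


P(B) = Σ P(B|Aᵢ)×P(Aᵢ)
  1/25×31/95 = 31/2375
  17/100×18/95 = 153/4750
  1/20×46/95 = 23/950
Sum = 33/475

P(defect) = 33/475 ≈ 6.95%


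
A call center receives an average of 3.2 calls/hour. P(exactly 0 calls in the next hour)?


Poisson(λ=3.2): P(X=0) = e^(-λ)×λ^k/k!
= e^(-3.2) × 3.2^0 / 0!
≈ 0.04076220398 × 1 / 1 ≈ 0.040762

P(X=0) ≈ 0.040762 ≈ 4.08%


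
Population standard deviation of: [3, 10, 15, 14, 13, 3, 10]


Mean = 68/7
  (3-68/7)²=2209/49
  (10-68/7)²=4/49
  (15-68/7)²=1369/49
  (14-68/7)²=900/49
  (13-68/7)²=529/49
  (3-68/7)²=2209/49
  (10-68/7)²=4/49
Σ(x-μ)² = 1032/7
σ² = (1032/7)/7 = 1032/49

σ = √(1032/49) ≈ 4.5893


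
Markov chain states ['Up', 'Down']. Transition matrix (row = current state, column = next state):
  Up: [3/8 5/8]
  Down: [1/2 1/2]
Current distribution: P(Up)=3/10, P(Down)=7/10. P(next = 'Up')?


P(next=Up) = Σᵢ P(now=i)×P(i→Up)
= 3/10×3/8 + 7/10×1/2
= 9/80 + 7/20 = 37/80

P = 37/80 ≈ 0.4625


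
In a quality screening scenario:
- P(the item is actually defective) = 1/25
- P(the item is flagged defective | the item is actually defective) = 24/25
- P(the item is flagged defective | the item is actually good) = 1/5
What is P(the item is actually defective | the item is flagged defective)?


Using Bayes' theorem:
P(A|B) = P(B|A)·P(A) / P(B)

P(the item is flagged defective) = 24/25 × 1/25 + 1/5 × 24/25
= 24/625 + 24/125 = 144/625

P(the item is actually defective|the item is flagged defective) = (24/625) / (144/625) = 1/6

P(the item is actually defective|the item is flagged defective) = 1/6 ≈ 16.67%


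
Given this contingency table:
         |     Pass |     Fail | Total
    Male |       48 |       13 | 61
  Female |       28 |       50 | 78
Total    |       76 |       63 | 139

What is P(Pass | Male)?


P(Pass | Male) = 48/(48+13) = 48/61

P(Pass|Male) = 48/61 ≈ 78.69%


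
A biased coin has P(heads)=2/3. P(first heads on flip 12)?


Geometric: P(X=12) = (1-p)^(k-1)×p = (1/3)^11×2/3 = 2/531441

P(X=12) = 2/531441 ≈ 0.00%


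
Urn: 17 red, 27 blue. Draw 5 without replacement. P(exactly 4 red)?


Hypergeometric: C(17,4)×C(27,1)/C(44,5)
= 2380×27/1086008 = 2295/38786

P(X=4) = 2295/38786 ≈ 5.92%


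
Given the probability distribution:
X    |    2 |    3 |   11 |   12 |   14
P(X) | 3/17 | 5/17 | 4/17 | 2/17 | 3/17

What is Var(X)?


E[X] = 131/17
E[X²] = 1417/17
Var(X) = E[X²] - (E[X])² = 1417/17 - 17161/289 = 6928/289

Var(X) = 6928/289 ≈ 23.9723


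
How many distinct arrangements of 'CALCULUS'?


Letters: 8, freq: {'C': 2, 'A': 1, 'L': 2, 'U': 2, 'S': 1}
8!/(2!×1!×2!×2!×1!) = 40320/8 = 5040

5040


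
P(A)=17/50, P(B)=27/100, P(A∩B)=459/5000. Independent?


P(A)×P(B) = 459/5000
P(A∩B) = 459/5000
Equal ✓ → Independent

Yes, independent


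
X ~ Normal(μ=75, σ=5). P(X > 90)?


z = (90-75)/5 = 3.0
P(X > 90) = 1 - P(Z ≤ 3.0) = 1 - 0.9987 = 0.0013

P(X > 90) ≈ 0.0013


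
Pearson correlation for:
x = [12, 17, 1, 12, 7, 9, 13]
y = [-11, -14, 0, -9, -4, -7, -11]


n=7, Σx=71, Σy=-56, Σxy=-712, Σx²=877, Σy²=584
r = (7×(-712) - 71×(-56))/√((7×877 - 71²)(7×584 - (-56)²))
= -1008/√(1098×952) = -1008/√1045296 ≈ -1008/1022.3972 ≈ -0.9859

r ≈ -0.9859


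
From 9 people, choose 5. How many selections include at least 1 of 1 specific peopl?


Complement: C(9,5) - C(8,5) = 126 - 56 = 70

70


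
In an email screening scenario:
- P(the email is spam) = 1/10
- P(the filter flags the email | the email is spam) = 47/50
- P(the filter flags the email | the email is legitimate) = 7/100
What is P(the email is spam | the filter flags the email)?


Using Bayes' theorem:
P(A|B) = P(B|A)·P(A) / P(B)

P(the filter flags the email) = 47/50 × 1/10 + 7/100 × 9/10
= 47/500 + 63/1000 = 157/1000

P(the email is spam|the filter flags the email) = (47/500) / (157/1000) = 94/157

P(the email is spam|the filter flags the email) = 94/157 ≈ 59.87%


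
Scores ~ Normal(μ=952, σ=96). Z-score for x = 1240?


z = (x - μ)/σ = (1240 - 952)/96 = 3.0

z = 3.0


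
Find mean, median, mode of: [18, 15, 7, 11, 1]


Sorted: [1, 7, 11, 15, 18]
Mean = 52/5
Median = 11
Freq: {18: 1, 15: 1, 7: 1, 11: 1, 1: 1}
Mode: No mode

Mean=52/5, Median=11, Mode=No mode


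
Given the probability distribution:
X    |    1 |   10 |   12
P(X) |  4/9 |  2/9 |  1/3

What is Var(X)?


E[X] = 20/3
E[X²] = 212/3
Var(X) = E[X²] - (E[X])² = 212/3 - 400/9 = 236/9

Var(X) = 236/9 ≈ 26.2222


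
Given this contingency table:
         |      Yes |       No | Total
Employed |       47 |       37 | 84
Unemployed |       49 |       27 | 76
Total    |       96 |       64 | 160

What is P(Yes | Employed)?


P(Yes | Employed) = 47/(47+37) = 47/84

P(Yes|Employed) = 47/84 ≈ 55.95%


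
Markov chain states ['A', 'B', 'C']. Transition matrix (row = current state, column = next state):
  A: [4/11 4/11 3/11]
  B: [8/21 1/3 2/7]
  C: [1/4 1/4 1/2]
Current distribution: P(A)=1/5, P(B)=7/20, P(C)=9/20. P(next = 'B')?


P(next=B) = Σᵢ P(now=i)×P(i→B)
= 1/5×4/11 + 7/20×1/3 + 9/20×1/4
= 4/55 + 7/60 + 9/80 = 797/2640

P = 797/2640 ≈ 0.3019


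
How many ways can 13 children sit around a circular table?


Circular arrangements of 13 distinct objects: fix one position to break rotational symmetry.
(n-1)! = 12! = 479001600

479001600


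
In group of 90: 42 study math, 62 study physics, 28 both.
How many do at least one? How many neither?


|A∪B| = 42+62-28 = 76
Neither = 90-76 = 14

At least one: 76; Neither: 14


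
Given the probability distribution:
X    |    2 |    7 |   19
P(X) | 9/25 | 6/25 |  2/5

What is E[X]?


E[X] = Σ x·P(X=x)
= (2)×(9/25) + (7)×(6/25) + (19)×(2/5)
= 10

E[X] = 10


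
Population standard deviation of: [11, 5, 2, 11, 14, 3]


Mean = 46/6 = 23/3
  (11-23/3)²=100/9
  (5-23/3)²=64/9
  (2-23/3)²=289/9
  (11-23/3)²=100/9
  (14-23/3)²=361/9
  (3-23/3)²=196/9
Σ(x-μ)² = 370/3
σ² = (370/3)/6 = 185/9

σ = √(185/9) ≈ 4.5338


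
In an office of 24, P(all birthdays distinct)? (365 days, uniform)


P(all different) = Π(365-i)/365 for i=0..23
= (365/365)×(364/365)×...×(342/365)
= 0.461656

P ≈ 0.4617 ≈ 46.17%


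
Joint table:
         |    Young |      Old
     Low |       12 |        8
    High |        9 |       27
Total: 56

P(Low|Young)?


P(Low|Young) = 12/(12+9) = 12/21 = 4/7

P = 4/7 ≈ 57.14%


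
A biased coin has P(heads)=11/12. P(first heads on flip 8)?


Geometric: P(X=8) = (1-p)^(k-1)×p = (1/12)^7×11/12 = 11/429981696

P(X=8) = 11/429981696 ≈ 0.00%


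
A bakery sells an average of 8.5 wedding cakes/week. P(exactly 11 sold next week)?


Poisson(λ=8.5): P(X=11) = e^(-λ)×λ^k/k!
= e^(-8.5) × 8.5^11 / 11!
≈ 0.000203468369 × 16734324369 / 39916800 ≈ 0.085300

P(X=11) ≈ 0.085300 ≈ 8.53%


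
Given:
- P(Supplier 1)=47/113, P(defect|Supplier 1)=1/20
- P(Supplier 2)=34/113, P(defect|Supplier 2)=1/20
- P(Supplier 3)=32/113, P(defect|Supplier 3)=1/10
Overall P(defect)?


P(B) = Σ P(B|Aᵢ)×P(Aᵢ)
  1/20×47/113 = 47/2260
  1/20×34/113 = 17/1130
  1/10×32/113 = 16/565
Sum = 29/452

P(defect) = 29/452 ≈ 6.42%


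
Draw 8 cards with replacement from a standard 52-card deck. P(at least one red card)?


P(not a red card) = 26/52 = 1/2
P(none in 8 draws) = (1/2)^8 = 1/256
P(≥1 red card) = 1 - 1/256 = 255/256

P = 255/256 ≈ 99.61%


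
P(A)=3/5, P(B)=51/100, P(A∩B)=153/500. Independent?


P(A)×P(B) = 153/500
P(A∩B) = 153/500
Equal ✓ → Independent

Yes, independent


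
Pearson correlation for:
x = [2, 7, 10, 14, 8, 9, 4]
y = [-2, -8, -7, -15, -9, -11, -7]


n=7, Σx=54, Σy=-59, Σxy=-539, Σx²=510, Σy²=593
r = (7×(-539) - 54×(-59))/√((7×510 - 54²)(7×593 - (-59)²))
= -587/√(654×670) = -587/√438180 ≈ -587/661.9517 ≈ -0.8868

r ≈ -0.8868


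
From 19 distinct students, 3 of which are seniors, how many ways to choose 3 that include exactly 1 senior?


Choose 1 of the 3 seniors and 2 of the other 16 students:
C(3,1)×C(16,2) = 3×120 = 360

360


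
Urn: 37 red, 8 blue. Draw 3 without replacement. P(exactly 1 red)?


Hypergeometric: C(37,1)×C(8,2)/C(45,3)
= 37×28/14190 = 518/7095

P(X=1) = 518/7095 ≈ 7.30%


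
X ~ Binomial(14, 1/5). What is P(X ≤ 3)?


P(X ≤ 3) = Σ P(X=i) for i=0..3
P(X=0) = 268435456/6103515625
P(X=1) = 939524096/6103515625
P(X=2) = 1526726656/6103515625
P(X=3) = 1526726656/6103515625
Sum = 4261412864/6103515625

P(X ≤ 3) = 4261412864/6103515625 ≈ 69.82%


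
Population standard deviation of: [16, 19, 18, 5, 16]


Mean = 74/5
  (16-74/5)²=36/25
  (19-74/5)²=441/25
  (18-74/5)²=256/25
  (5-74/5)²=2401/25
  (16-74/5)²=36/25
Σ(x-μ)² = 634/5
σ² = (634/5)/5 = 634/25

σ = √(634/25) ≈ 5.0359


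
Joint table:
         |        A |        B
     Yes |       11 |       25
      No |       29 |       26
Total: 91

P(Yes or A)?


P(Yes∨A) = P(Yes) + P(A) - P(Yes∧A)
= (36 + 40 - 11)/91 = 65/91 = 5/7

P = 5/7 ≈ 71.43%


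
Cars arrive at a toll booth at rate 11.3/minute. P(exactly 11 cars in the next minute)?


Poisson(λ=11.3): P(X=11) = e^(-λ)×λ^k/k!
= e^(-11.3) × 11.3^11 / 11!
≈ 1.237292426e-05 × 383586115061 / 39916800 ≈ 0.118899

P(X=11) ≈ 0.118899 ≈ 11.89%


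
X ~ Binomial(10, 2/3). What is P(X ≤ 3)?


P(X ≤ 3) = Σ P(X=i) for i=0..3
P(X=0) = 1/59049
P(X=1) = 20/59049
P(X=2) = 20/6561
P(X=3) = 320/19683
Sum = 43/2187

P(X ≤ 3) = 43/2187 ≈ 1.97%


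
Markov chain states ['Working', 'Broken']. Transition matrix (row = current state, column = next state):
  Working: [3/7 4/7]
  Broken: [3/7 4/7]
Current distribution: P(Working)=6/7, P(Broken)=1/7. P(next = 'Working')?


P(next=Working) = Σᵢ P(now=i)×P(i→Working)
= 6/7×3/7 + 1/7×3/7
= 18/49 + 3/49 = 3/7

P = 3/7 ≈ 0.4286
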